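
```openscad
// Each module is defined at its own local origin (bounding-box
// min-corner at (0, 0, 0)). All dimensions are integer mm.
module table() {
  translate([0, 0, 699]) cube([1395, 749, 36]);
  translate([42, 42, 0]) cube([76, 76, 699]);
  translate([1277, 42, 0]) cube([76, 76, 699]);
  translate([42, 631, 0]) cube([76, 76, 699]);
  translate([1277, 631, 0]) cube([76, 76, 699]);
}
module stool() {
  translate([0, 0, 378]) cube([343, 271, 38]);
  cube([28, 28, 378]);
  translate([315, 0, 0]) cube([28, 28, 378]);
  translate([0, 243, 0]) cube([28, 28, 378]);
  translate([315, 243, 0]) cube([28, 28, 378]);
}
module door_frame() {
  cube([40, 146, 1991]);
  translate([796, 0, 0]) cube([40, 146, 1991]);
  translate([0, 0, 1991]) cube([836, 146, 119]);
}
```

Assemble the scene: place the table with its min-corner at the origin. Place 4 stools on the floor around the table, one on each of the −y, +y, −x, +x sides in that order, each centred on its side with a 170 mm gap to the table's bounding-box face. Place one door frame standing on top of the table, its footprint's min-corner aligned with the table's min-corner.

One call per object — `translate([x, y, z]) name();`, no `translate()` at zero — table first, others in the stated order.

table();
translate([526, -441, 0]) stool();
translate([526, 919, 0]) stool();
translate([-513, 239, 0]) stool();
translate([1565, 239, 0]) stool();
translate([0, 0, 735]) door_frame();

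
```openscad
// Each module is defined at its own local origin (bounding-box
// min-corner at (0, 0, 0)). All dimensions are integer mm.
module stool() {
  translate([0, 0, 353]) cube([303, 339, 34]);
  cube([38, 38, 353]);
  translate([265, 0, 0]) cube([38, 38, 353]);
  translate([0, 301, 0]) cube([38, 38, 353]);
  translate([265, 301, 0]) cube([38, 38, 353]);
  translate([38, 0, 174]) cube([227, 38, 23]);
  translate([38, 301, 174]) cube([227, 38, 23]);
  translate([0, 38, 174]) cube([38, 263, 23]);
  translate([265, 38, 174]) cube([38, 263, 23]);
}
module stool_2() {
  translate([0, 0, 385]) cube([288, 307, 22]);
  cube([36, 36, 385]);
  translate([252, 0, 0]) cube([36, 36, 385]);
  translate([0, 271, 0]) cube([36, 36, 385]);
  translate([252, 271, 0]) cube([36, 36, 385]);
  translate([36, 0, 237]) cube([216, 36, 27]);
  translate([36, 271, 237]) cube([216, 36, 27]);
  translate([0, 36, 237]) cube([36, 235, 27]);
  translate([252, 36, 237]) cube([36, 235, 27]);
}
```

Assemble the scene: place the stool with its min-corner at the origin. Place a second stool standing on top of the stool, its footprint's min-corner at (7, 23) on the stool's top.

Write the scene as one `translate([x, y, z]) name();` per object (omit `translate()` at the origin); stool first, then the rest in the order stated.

stool();
translate([7, 23, 387]) stool_2();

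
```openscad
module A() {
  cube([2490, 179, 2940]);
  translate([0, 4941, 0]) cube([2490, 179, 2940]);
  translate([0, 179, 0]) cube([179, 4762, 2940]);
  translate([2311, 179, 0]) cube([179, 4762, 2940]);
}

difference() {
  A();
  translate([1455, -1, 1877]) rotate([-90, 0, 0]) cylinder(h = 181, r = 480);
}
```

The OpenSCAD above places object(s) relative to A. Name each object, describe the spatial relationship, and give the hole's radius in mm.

A is a house frame. The house frame has a circular hole through its front wall. The hole's radius is 480 mm.

The subtracted cylinder has r = 480 mm.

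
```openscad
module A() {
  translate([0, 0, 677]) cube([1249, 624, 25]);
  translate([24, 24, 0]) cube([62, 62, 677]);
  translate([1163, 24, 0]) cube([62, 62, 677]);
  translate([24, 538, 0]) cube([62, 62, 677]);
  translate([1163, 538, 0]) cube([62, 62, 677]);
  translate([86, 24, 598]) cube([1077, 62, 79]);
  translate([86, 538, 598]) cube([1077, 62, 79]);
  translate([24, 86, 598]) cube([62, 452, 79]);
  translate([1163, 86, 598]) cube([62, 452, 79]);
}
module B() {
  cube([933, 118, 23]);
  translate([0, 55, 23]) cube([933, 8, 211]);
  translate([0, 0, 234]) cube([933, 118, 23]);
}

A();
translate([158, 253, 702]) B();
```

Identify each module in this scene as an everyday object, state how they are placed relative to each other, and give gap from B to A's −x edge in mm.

The I-beam's min-x is at 158; the table's min-x is 0; gap = 158 mm.

A is a table. B is an I-beam. The I-beam is on top of the table, centred. The gap from the I-beam to the table's −x edge is 158 mm.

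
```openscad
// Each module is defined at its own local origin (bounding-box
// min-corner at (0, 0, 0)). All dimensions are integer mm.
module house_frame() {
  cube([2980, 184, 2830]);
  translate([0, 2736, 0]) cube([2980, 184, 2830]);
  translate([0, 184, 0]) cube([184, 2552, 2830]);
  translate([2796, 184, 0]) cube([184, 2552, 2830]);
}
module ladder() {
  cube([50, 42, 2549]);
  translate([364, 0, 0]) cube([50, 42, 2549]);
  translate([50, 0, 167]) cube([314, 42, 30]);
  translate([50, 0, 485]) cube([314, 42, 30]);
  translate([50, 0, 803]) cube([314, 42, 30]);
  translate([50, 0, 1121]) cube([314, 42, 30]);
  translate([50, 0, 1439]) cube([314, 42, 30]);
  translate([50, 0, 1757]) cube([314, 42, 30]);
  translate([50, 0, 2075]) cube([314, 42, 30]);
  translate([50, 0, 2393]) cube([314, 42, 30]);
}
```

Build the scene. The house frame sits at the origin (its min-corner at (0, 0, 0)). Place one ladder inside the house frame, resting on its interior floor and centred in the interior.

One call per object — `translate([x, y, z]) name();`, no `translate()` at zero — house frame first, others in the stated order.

house_frame();
translate([1283, 1439, 0]) ladder();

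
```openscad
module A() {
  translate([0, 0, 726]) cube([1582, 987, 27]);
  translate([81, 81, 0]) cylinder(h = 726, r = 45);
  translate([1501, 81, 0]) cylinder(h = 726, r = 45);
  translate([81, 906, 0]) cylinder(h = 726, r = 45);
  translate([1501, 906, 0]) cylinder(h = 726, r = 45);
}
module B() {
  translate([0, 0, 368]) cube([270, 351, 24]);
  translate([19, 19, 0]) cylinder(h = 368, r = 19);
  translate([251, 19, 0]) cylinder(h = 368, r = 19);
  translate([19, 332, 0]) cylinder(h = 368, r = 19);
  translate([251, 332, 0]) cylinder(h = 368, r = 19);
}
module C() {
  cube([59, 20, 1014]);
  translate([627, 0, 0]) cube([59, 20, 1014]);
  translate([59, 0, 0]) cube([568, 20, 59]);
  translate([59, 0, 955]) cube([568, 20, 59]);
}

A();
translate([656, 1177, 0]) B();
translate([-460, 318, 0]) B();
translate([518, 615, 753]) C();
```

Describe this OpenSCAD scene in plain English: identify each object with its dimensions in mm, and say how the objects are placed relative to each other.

A is a table: top 1582 mm (x) × 987 mm (y), 27 mm thick, upper face at z = 753 mm, on four round legs of 90 mm diameter, each leg's bounding box inset 36 mm from the nearest pair of top edges, running from z = 0 to the bottom of the top.

B is a four-legged stool. The seat is a 270×351×24 mm slab whose top surface is at z = 392 mm; four round legs, each 38 mm in diameter, run from the floor (z = 0) to the underside of the seat, each leg's axis is inset half a diameter from the nearest pair of seat edges (so the leg's bounding box is flush with the corner).

C is a rectangular picture frame lying in the x–z plane (depth along y). The opening is 568 mm wide (x) by 896 mm tall (z), surrounded by a border 59 mm wide on all four sides. The frame is 20 mm deep and is made of two full-height vertical stiles with two horizontal rails fitted between them.

Two stools sit around the table at the +y, −x sides. The picture frame is on top of the table.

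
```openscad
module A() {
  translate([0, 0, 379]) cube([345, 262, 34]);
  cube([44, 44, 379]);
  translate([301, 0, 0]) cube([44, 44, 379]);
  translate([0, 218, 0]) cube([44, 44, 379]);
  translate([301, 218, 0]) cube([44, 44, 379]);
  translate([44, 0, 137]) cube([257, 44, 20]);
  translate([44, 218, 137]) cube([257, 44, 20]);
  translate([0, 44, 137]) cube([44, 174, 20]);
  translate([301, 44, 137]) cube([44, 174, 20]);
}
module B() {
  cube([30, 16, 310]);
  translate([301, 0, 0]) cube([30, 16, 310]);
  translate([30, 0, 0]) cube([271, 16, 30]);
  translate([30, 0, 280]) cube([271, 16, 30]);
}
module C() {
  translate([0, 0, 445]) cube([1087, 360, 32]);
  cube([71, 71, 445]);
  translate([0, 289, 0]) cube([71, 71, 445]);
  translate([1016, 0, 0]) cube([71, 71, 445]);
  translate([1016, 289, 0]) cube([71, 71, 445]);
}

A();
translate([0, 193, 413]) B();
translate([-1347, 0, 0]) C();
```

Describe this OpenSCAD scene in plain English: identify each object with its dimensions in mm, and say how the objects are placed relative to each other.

A is a simple wooden stool: a rectangular seat 345 mm (x) by 262 mm (y), 34 mm thick, top face at z = 413 mm, on four square legs, each 44×44 mm in cross-section. The legs rest on z = 0, each flush with a corner of the seat. Four stretchers, 44 mm wide and 20 mm tall, connect adjacent legs with their undersides at z = 137 mm, each running between the inner faces of the legs it joins and aligned with the legs' outer faces on the other axis.

B is a rectangular picture frame lying in the x–z plane (depth along y). The opening is 271 mm wide (x) by 250 mm tall (z), surrounded by a border 30 mm wide on all four sides. The frame is 16 mm deep and is made of two full-height vertical stiles with two horizontal rails fitted between them.

C is a long wooden bench with a 1087 mm (x) × 360 mm (y) seat, 32 mm thick, its top surface 477 mm above the floor. Four 71 mm square legs at the seat corners, flush with the edges, run from z = 0 to the seat underside.

The picture frame is on top of the stool. The bench is on the floor beside the stool on its −x side.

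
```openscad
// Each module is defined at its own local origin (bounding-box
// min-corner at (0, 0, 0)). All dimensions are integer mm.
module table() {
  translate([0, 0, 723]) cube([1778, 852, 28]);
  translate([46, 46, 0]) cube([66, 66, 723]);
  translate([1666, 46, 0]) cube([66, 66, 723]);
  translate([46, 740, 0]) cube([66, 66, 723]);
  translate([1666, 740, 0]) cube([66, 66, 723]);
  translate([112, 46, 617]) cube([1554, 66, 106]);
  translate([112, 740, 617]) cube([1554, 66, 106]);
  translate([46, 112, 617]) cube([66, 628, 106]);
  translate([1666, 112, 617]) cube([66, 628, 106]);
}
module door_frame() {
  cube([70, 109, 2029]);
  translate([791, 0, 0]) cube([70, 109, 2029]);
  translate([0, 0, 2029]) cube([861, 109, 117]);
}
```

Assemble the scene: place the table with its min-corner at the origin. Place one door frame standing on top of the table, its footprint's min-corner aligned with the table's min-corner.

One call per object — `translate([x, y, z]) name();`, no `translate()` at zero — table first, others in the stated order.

table();
translate([0, 0, 751]) door_frame();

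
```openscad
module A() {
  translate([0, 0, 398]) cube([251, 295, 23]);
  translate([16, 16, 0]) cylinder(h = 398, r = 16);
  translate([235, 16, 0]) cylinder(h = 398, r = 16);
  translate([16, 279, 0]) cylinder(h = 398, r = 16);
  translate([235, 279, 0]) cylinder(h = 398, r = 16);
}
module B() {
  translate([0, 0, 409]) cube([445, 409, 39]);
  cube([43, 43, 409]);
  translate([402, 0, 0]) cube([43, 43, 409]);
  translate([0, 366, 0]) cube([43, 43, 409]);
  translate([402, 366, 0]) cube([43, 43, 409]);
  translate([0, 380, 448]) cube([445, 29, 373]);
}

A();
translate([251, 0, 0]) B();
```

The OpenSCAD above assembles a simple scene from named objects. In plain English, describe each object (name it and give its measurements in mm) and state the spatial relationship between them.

A is a four-legged stool. The seat is a 251×295×23 mm slab whose top surface is at z = 421 mm; four round legs, each 32 mm in diameter, run from the floor (z = 0) to the underside of the seat, each leg's axis is inset half a diameter from the nearest pair of seat edges (so the leg's bounding box is flush with the corner).

B is a chair. The seat is a 445×409×39 mm slab with its top at z = 448 mm, on four 43×43 mm corner legs (flush with the seat edges, standing on z = 0). A flat backrest 29 mm thick, 373 mm tall, spans the full seat width and rises from the seat top along its +y edge, rear face flush with the rear of the seat.

The chair is against the stool's +x side, with their −y faces flush.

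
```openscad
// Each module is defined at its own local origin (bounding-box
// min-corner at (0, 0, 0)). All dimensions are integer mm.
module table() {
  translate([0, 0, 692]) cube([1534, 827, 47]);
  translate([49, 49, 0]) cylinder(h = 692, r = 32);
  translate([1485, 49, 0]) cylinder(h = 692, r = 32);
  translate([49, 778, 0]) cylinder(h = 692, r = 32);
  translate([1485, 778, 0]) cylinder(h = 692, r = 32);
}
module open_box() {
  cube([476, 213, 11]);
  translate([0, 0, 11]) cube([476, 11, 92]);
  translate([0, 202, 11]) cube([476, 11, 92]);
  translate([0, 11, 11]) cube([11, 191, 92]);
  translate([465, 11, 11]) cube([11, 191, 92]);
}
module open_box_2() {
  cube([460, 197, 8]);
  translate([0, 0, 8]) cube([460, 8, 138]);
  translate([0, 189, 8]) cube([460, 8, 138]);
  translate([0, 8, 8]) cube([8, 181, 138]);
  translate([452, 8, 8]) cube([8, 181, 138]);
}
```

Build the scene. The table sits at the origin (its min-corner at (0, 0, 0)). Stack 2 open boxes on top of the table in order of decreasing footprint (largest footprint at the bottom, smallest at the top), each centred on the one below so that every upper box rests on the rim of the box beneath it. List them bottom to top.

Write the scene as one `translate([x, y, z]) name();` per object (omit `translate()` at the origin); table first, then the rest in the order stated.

table();
translate([529, 307, 739]) open_box();
translate([537, 315, 842]) open_box_2();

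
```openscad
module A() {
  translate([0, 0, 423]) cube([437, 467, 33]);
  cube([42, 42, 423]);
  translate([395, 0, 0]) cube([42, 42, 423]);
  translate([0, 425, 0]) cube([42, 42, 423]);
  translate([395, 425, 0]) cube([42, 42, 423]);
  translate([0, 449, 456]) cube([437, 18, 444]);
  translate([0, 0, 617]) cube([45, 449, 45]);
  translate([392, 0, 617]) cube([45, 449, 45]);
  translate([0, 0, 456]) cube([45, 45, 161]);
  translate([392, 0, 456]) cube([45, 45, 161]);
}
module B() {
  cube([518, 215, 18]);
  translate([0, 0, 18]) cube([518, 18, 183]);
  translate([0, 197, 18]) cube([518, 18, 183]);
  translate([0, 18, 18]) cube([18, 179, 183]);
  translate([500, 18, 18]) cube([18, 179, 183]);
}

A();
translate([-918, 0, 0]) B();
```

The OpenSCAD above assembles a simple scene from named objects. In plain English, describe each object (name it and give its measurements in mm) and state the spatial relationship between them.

A is a chair: 437×467 mm seat, 33 mm thick, top at z = 456 mm, on four 42 mm square corner legs flush with the seat edges. A 18 mm thick backrest slab spans the full seat width, extending 444 mm above the seat top, its back face flush with the seat's +y edge. Two armrests of 45×45 mm section run along each side from the seat's front edge to the front of the backrest, top faces 206 mm above the seat top and outer faces flush with the seat's x-edges; a 45×45 mm post under the front of each armrest stands on the seat at the front corner.

B is an open storage box with external size 518×215×201 mm and wall thickness 18 mm (the base is also 18 mm thick). The base covers the whole footprint; the four walls stand on the base, with the y-facing walls full-width and the x-facing walls fitting between their inner faces.

The open box is on the floor beside the chair on its −x side.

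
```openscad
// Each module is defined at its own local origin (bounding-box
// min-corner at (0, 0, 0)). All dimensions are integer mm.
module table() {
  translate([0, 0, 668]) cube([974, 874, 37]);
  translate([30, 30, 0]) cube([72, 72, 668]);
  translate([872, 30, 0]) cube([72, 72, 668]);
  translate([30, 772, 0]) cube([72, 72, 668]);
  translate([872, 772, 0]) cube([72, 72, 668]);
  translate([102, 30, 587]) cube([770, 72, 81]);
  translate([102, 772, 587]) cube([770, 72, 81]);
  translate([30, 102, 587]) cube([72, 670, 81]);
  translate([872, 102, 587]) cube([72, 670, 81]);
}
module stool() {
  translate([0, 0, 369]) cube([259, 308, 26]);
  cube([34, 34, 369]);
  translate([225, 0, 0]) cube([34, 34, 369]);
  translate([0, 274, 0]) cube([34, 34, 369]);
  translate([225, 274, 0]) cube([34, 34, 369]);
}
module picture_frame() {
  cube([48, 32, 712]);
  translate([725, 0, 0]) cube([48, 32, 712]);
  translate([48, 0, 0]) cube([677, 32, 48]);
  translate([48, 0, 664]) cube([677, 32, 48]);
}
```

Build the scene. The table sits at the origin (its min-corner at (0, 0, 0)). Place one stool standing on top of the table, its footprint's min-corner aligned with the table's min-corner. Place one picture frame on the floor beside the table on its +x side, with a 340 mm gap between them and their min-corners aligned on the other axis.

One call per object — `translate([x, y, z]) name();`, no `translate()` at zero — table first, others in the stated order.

table();
translate([0, 0, 705]) stool();
translate([1314, 0, 0]) picture_frame();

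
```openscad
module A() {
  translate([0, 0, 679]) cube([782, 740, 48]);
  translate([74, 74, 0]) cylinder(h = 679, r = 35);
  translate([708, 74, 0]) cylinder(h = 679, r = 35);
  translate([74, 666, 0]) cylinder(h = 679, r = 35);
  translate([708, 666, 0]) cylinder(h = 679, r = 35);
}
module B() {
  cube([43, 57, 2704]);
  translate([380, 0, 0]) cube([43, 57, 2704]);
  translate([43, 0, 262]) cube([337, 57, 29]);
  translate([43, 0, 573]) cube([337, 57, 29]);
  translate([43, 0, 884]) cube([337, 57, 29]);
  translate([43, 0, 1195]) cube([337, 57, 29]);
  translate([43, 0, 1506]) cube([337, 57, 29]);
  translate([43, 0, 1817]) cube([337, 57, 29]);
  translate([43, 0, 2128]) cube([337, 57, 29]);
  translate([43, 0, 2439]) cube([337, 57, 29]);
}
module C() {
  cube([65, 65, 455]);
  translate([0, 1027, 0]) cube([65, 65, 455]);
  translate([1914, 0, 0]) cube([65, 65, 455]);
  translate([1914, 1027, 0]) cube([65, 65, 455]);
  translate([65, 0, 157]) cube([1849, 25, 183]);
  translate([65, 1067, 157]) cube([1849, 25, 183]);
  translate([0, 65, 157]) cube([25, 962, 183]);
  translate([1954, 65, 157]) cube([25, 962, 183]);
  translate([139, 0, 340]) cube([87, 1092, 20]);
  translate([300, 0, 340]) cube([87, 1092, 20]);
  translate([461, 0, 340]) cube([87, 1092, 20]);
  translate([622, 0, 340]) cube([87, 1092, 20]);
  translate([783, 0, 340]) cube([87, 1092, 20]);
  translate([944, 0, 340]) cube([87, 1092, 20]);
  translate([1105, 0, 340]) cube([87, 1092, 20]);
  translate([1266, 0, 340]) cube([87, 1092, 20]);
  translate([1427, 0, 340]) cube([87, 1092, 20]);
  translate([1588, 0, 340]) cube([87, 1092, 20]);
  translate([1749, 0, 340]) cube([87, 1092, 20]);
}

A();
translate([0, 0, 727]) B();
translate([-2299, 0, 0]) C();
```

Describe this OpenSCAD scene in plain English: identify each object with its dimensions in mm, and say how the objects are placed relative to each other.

A is a table with a 782×740 mm rectangular top, 48 mm thick, top surface at z = 727 mm, supported by four round legs of 70 mm diameter, each leg's bounding box inset 39 mm from the nearest pair of top edges, running from the floor.

B is a straight ladder. Two 43×57 mm vertical rails, 2704 mm tall, stand 423 mm apart (outside-to-outside) with their front faces coplanar on the −y side. 8 rungs, each 57 mm deep and 29 mm tall, span between the inner faces of the rails, front faces flush with the rails. The lowest rung's underside is at z = 262 mm and rungs are spaced 311 mm apart (underside to underside).

C is a bed frame 1979 mm long (x) by 1092 mm wide (y). Four 65×65 mm corner posts, 455 mm tall, at the corners of the footprint. Four rails of 25 mm thickness and 183 mm height run between adjacent posts with their undersides at z = 157 mm, their outer faces flush with the outside of the frame (the two x-running rails run between the posts' inner faces; the two y-running rails run between the posts' inner faces). 11 slats, each 87 mm wide (x) and 20 mm thick, lie across the top of the two x-running rails, running the full 1092 mm width of the frame in y; the slats are evenly spaced along x between the inner faces of the end posts with equal gaps (rounded down to the nearest mm) at the −x end and between each pair — any rounding remainder accumulates at the +x end.

The ladder is on top of the table. The bed frame is on the floor beside the table on its −x side.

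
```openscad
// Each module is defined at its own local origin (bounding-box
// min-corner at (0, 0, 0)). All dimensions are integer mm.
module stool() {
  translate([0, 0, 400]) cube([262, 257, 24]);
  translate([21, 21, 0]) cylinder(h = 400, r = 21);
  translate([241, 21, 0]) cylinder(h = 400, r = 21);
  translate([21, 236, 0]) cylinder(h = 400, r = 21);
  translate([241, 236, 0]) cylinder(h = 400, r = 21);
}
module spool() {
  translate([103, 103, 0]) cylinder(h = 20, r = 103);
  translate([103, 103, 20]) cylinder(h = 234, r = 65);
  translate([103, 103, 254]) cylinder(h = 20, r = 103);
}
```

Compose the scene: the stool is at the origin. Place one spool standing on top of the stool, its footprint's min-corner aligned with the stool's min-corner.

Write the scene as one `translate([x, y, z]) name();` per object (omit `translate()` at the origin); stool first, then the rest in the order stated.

stool();
translate([0, 0, 424]) spool();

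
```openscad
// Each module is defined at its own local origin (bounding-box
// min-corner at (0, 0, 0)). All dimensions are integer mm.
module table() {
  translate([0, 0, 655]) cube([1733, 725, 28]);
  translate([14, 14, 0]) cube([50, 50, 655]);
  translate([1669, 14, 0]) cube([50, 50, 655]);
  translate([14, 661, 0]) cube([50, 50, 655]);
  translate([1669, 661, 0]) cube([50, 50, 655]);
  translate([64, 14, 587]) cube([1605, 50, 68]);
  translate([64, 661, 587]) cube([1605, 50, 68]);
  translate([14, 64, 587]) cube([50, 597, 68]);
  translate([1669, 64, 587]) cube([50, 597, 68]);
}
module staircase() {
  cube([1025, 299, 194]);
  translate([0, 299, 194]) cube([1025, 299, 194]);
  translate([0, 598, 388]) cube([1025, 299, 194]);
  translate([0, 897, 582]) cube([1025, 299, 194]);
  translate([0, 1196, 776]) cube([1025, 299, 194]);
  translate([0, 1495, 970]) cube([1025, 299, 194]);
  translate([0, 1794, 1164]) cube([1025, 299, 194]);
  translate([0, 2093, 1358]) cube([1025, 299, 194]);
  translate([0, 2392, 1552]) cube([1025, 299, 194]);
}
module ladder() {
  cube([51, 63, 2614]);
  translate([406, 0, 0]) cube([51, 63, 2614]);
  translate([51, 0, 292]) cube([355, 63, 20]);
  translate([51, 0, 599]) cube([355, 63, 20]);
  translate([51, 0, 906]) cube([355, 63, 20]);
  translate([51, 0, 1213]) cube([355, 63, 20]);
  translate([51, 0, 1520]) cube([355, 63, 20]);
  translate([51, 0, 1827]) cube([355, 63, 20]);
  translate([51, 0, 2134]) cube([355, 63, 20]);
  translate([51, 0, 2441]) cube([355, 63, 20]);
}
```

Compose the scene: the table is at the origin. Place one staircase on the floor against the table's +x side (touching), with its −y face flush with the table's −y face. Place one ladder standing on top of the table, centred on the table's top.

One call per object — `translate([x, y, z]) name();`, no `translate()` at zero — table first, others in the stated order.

table();
translate([1733, 0, 0]) staircase();
translate([638, 331, 683]) ladder();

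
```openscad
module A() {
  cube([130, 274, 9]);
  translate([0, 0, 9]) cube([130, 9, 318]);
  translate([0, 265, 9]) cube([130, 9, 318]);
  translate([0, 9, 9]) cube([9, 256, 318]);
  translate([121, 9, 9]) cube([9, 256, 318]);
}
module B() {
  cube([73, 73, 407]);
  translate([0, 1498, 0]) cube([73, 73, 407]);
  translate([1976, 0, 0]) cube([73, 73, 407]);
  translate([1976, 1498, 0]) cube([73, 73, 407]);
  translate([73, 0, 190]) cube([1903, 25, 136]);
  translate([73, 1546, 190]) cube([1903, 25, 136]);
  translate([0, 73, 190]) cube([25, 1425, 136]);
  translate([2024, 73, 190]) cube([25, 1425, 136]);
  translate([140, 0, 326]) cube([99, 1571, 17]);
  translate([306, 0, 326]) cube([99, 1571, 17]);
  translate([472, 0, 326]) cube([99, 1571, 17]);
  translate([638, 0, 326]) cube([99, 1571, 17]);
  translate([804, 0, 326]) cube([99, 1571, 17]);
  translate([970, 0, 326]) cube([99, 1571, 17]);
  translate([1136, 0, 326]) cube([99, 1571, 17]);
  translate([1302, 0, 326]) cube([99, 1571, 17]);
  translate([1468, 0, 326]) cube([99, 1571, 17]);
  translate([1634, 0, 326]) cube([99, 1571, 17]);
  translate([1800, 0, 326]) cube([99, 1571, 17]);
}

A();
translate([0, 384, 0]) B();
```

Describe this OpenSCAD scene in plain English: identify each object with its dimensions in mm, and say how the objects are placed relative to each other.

A is an open-topped rectangular box: outside dimensions 130×274×327 mm, with a uniform wall and base thickness of 9 mm. The base is a full 130×274 slab on the floor; four walls sit on top of the base. The front and back walls (the −y and +y sides) span the full width; the two side walls fit between them.

B is a bed frame 2049 mm long (x) by 1571 mm wide (y). Four 73×73 mm corner posts, 407 mm tall, at the corners of the footprint. Four rails of 25 mm thickness and 136 mm height run between adjacent posts with their undersides at z = 190 mm, their outer faces flush with the outside of the frame (the two x-running rails run between the posts' inner faces; the two y-running rails run between the posts' inner faces). 11 slats, each 99 mm wide (x) and 17 mm thick, lie across the top of the two x-running rails, running the full 1571 mm width of the frame in y; the slats are evenly spaced along x between the inner faces of the end posts with equal gaps (rounded down to the nearest mm) at the −x end and between each pair — any rounding remainder accumulates at the +x end.

The bed frame is on the floor beside the open box on its +y side.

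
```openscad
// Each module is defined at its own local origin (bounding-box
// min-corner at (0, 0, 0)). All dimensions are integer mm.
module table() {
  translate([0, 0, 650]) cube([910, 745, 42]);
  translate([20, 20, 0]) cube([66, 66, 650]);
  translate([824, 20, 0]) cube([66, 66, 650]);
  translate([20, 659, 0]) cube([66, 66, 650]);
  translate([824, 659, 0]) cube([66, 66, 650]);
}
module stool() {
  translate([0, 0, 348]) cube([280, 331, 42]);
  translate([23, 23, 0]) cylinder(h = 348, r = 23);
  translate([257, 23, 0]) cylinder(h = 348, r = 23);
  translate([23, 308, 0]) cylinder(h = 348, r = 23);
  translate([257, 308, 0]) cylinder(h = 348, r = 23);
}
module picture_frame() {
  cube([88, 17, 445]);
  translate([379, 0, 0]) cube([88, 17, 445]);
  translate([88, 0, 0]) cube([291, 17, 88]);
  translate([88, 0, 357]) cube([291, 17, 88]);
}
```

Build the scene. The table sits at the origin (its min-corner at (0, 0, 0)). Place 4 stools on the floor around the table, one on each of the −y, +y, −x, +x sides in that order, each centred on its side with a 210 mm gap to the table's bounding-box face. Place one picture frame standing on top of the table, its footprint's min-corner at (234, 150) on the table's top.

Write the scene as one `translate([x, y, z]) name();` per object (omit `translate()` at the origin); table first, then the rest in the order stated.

table();
translate([315, -541, 0]) stool();
translate([315, 955, 0]) stool();
translate([-490, 207, 0]) stool();
translate([1120, 207, 0]) stool();
translate([234, 150, 692]) picture_frame();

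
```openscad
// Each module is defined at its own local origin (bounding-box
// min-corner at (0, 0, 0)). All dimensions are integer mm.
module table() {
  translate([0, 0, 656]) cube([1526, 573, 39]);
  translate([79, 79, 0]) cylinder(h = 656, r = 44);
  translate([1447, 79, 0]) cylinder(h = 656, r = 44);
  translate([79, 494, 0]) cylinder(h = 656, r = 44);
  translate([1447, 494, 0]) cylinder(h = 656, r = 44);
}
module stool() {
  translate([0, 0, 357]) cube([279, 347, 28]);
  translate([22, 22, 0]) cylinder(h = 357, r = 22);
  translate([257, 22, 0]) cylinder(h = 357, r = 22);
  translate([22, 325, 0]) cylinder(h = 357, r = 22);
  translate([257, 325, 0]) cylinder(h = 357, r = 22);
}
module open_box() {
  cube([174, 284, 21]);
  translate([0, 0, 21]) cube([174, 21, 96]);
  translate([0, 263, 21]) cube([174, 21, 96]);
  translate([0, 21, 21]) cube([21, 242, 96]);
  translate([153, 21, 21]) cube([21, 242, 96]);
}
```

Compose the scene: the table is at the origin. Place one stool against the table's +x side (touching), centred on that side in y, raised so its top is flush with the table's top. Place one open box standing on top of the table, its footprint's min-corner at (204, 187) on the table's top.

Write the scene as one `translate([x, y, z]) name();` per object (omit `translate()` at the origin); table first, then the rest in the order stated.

table();
translate([1526, 113, 310]) stool();
translate([204, 187, 695]) open_box();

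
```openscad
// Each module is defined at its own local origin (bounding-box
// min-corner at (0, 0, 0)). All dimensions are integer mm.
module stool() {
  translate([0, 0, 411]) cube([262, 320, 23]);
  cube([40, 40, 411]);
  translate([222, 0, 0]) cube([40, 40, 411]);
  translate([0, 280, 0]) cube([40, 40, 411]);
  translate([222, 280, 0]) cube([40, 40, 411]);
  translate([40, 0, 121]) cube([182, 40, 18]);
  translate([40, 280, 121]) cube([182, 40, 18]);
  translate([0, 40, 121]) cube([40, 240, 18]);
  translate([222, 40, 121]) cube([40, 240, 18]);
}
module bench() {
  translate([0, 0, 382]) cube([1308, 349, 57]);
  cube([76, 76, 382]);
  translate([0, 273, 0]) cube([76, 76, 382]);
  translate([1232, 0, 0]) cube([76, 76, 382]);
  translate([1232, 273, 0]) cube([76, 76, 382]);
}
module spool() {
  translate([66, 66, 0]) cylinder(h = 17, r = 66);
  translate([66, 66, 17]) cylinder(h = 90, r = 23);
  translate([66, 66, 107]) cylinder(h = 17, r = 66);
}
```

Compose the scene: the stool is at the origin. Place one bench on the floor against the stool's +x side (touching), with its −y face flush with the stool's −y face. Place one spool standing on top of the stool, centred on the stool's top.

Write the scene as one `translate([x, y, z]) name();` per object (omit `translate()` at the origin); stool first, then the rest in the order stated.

stool();
translate([262, 0, 0]) bench();
translate([65, 94, 434]) spool();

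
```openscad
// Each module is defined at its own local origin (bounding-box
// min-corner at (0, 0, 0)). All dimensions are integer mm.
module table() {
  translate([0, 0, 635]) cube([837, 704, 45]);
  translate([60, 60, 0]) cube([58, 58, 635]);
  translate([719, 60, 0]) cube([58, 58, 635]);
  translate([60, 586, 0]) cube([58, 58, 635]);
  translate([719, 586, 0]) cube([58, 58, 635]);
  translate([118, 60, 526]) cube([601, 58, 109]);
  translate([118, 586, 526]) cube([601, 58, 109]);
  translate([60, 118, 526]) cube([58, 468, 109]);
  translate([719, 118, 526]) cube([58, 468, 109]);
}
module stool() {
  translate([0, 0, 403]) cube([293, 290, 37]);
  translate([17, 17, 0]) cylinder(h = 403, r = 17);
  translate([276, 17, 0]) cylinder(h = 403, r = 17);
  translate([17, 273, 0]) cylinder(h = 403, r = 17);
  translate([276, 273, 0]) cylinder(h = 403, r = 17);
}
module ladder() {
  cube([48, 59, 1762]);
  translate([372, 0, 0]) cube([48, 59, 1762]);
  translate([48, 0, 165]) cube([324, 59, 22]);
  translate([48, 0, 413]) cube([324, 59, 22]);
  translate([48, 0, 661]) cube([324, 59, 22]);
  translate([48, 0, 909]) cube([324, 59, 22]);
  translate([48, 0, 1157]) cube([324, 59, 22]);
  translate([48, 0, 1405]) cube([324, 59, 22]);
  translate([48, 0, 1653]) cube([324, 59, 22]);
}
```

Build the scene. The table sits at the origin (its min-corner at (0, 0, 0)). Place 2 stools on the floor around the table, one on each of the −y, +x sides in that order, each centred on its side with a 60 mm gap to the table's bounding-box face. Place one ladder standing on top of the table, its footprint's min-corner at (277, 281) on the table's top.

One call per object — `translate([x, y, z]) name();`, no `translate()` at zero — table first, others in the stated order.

table();
translate([272, -350, 0]) stool();
translate([897, 207, 0]) stool();
translate([277, 281, 680]) ladder();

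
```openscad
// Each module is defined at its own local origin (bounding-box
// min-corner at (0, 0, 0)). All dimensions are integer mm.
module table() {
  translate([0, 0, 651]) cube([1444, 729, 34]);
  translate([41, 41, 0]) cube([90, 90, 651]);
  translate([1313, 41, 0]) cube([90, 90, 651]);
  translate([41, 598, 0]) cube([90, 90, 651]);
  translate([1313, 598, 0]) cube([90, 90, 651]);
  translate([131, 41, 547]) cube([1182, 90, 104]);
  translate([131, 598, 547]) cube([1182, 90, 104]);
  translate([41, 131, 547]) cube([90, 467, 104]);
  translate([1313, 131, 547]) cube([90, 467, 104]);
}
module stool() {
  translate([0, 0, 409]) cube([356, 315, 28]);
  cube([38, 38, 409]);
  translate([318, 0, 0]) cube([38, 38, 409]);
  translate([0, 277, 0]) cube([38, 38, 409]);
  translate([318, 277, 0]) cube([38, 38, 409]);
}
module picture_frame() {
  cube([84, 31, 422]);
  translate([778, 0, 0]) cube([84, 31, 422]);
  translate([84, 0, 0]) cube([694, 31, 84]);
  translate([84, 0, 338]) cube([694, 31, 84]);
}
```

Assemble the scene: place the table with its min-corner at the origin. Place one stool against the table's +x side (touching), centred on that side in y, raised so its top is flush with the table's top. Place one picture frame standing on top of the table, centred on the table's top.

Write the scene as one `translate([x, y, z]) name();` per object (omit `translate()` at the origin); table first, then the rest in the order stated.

table();
translate([1444, 207, 248]) stool();
translate([291, 349, 685]) picture_frame();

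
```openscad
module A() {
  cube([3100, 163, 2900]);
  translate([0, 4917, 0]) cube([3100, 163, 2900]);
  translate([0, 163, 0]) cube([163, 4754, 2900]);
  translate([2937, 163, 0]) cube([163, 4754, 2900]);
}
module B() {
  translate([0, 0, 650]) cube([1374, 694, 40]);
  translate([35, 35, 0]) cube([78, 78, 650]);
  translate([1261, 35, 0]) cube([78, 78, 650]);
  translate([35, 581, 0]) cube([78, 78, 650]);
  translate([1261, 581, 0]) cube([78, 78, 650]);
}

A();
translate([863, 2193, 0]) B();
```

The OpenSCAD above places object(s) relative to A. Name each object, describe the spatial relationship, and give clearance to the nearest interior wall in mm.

Clearances: x = 700, y = 2030; minimum 700 mm.

A is a house frame. B is a table. The table sits inside the house frame, centred. The clearance to the nearest interior wall is 700 mm.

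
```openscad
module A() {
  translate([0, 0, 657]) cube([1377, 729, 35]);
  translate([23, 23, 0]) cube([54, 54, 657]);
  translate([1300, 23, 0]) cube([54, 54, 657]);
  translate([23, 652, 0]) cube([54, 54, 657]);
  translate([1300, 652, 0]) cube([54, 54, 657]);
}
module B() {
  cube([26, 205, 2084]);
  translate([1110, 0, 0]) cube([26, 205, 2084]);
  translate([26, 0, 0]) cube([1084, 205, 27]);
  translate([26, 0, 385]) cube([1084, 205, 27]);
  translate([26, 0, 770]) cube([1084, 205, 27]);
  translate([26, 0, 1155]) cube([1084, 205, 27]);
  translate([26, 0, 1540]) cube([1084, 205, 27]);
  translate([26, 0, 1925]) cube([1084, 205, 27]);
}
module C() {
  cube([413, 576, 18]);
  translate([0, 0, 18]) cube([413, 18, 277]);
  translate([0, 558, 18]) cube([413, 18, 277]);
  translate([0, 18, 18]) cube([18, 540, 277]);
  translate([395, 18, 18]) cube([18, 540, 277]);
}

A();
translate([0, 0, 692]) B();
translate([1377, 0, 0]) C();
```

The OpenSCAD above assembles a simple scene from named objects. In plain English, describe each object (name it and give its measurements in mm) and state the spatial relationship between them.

A is a rectangular dining table. The top is 1377×729×35 mm with its upper surface at z = 692 mm. It stands on four 54×54 mm square legs, each inset 23 mm from the nearest pair of top edges, running from the floor to the underside of the top.

B is an open bookshelf. Two side panels, each 26 mm thick, 205 mm deep and 2084 mm tall, stand 1136 mm apart (outside-to-outside). Between them sit 6 shelves, each 27 mm thick and 205 mm deep, spanning the full gap between the sides. The bottom shelf rests on the floor (its underside at z = 0) and the clear gap between one shelf's top and the next shelf's underside is 358 mm.

C is an open storage box with external size 413×576×295 mm and wall thickness 18 mm (the base is also 18 mm thick). The base covers the whole footprint; the four walls stand on the base, with the y-facing walls full-width and the x-facing walls fitting between their inner faces.

The bookshelf is on top of the table. The open box is against the table's +x side, with their −y faces flush.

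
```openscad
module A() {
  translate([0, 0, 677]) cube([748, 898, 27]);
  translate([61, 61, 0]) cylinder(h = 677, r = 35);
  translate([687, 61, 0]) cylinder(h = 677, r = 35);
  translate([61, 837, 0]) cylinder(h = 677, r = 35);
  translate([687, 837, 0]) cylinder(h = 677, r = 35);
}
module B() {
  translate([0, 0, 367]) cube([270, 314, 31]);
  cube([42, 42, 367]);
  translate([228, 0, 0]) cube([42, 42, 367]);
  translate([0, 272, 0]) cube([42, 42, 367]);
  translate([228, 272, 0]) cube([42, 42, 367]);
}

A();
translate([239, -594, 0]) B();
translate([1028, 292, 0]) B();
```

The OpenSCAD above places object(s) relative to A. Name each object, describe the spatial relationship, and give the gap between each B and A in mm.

Each stool's nearest face is 280 mm from the table's bounding box.

A is a table. B is a stool. Two stools sit around the table at the −y, +x sides. The gap between each stool and the table is 280 mm.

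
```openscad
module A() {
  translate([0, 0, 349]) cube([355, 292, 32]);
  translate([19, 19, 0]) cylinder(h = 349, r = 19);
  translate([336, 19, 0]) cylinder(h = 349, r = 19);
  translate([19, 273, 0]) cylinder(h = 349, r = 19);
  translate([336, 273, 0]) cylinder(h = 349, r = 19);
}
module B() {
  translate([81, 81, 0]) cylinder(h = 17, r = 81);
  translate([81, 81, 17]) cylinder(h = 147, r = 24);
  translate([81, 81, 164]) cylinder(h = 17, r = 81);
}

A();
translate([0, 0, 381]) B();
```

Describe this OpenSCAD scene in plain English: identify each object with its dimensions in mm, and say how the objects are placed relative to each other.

A is a simple wooden stool: a rectangular seat 355 mm (x) by 292 mm (y), 32 mm thick, top face at z = 381 mm, on four round legs, each 38 mm in diameter. The legs rest on z = 0, each leg's axis is inset half a diameter from the nearest pair of seat edges (so the leg's bounding box is flush with the corner).

B is a spool: two coaxial disc flanges of radius 81 mm and thickness 17 mm, joined by a core cylinder of radius 24 mm and height 147 mm. The lower flange rests on z = 0 and the three cylinders share a vertical axis.

The spool is on top of the stool.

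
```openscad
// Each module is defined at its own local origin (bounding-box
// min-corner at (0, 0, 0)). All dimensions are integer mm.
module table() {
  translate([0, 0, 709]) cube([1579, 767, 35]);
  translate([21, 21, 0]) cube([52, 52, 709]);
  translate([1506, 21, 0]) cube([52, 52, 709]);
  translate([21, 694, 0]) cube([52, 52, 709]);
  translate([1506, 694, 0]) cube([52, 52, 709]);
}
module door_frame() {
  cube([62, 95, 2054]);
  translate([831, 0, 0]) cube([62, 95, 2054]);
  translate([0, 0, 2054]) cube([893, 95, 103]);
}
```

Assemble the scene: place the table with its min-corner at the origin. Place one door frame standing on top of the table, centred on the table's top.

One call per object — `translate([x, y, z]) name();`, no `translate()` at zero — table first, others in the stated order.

table();
translate([343, 336, 744]) door_frame();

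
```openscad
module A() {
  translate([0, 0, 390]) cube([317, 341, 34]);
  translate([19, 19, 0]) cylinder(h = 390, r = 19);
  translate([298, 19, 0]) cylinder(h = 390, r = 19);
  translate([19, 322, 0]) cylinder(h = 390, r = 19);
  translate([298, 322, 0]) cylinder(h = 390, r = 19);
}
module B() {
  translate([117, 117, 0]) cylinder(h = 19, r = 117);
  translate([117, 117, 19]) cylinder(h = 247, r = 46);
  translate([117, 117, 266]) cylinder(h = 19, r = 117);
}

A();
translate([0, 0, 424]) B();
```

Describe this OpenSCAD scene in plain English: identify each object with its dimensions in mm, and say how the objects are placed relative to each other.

A is a simple wooden stool: a rectangular seat 317 mm (x) by 341 mm (y), 34 mm thick, top face at z = 424 mm, on four round legs, each 38 mm in diameter. The legs rest on z = 0, each leg's axis is inset half a diameter from the nearest pair of seat edges (so the leg's bounding box is flush with the corner).

B is a spool: two coaxial disc flanges of radius 117 mm and thickness 19 mm, joined by a core cylinder of radius 46 mm and height 247 mm. The lower flange rests on z = 0 and the three cylinders share a vertical axis.

The spool is on top of the stool.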